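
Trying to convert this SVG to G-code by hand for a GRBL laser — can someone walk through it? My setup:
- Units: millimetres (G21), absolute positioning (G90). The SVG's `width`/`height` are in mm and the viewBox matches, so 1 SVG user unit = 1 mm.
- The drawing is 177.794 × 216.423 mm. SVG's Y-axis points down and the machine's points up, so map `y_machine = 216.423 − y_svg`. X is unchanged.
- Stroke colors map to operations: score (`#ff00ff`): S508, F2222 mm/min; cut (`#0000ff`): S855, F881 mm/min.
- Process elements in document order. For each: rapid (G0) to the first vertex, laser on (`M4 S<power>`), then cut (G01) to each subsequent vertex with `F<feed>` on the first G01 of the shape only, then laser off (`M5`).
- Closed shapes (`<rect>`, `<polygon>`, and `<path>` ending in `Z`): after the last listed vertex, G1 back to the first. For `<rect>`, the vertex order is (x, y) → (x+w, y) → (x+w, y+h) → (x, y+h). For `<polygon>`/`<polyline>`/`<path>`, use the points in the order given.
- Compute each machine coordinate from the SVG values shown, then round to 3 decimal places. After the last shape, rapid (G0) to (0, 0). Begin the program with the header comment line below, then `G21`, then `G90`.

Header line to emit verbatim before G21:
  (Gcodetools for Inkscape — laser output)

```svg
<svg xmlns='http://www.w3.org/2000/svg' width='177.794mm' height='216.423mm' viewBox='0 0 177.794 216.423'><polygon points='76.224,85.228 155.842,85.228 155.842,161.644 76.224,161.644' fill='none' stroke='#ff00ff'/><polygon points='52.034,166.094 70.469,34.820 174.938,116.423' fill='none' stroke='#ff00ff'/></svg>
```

(Gcodetools for Inkscape — laser output)
G21
G90
G0 X76.224 Y131.195
M4 S508
G01 X155.842 Y131.195 F2222
G01 X155.842 Y54.779
G01 X76.224 Y54.779
G01 X76.224 Y131.195
M5
G0 X52.034 Y50.329
M4 S508
G01 X70.469 Y181.603 F2222
G01 X174.938 Y100.000
G01 X52.034 Y50.329
M5
G0 X0.000 Y0.000

viewBox `0 0 177.794 216.423` with mm width/height → 1 unit = 1 mm. Flip: y_m = 216.423 − y_svg.

**Shape 1** — `<polygon>` rectangle, stroke `#ff00ff` → score (S508, F2222). Machine vertices: (76.224,131.195) → (155.842,131.195) → (155.842,54.779) → (76.224,54.779) → (76.224,131.195). Closed: final G1 returns to the first vertex.

**Shape 2** — `<polygon>` regular polygon, stroke `#ff00ff` → score (S508, F2222). Machine vertices: (52.034,50.329) → (70.469,181.603) → (174.938,100.000) → (52.034,50.329). Closed: final G1 returns to the first vertex.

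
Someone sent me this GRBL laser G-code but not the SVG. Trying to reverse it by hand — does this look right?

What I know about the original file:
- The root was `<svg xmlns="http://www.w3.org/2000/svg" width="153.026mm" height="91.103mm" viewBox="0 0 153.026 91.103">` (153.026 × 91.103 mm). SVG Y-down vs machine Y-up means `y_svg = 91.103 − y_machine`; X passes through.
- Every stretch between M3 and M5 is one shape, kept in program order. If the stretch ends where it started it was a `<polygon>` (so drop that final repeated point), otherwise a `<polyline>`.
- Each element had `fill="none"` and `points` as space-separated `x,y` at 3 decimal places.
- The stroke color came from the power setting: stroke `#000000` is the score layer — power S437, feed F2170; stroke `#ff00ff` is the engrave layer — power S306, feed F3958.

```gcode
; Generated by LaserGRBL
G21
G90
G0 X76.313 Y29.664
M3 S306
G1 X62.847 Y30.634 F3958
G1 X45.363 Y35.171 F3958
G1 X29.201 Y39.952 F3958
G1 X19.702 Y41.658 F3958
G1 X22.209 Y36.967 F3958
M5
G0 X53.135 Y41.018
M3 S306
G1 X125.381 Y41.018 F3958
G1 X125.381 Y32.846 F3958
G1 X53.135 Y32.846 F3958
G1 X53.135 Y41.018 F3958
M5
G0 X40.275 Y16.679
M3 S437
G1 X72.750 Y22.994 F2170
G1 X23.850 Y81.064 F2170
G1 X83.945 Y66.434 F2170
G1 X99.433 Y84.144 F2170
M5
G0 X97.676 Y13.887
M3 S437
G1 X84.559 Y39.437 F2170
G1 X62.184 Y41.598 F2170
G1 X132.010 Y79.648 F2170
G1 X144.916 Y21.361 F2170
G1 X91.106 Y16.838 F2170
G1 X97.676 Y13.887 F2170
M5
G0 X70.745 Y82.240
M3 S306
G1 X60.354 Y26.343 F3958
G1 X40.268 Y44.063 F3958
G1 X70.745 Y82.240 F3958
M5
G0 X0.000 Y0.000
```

Each laser-on run becomes one SVG element. Flip Y back into SVG space with y_svg = 91.103 − y_machine.

Run 1: the run's S306 means `#ff00ff` (engrave). The run is open, so emit a `<polyline>` with points (Y-flipped): 76.313,61.439 62.847,60.469 45.363,55.932 29.201,51.151 19.702,49.445 22.209,54.136.

Run 2: S306 ⇒ engrave layer `#ff00ff`. The run returns to its start, so emit a `<polygon>` with points (Y-flipped): 53.135,50.085 125.381,50.085 125.381,58.257 53.135,58.257.

Run 3: S437 ⇒ score layer `#000000`. The run is open, so emit a `<polyline>` with points (Y-flipped): 40.275,74.424 72.750,68.109 23.850,10.039 83.945,24.669 99.433,6.959.

Run 4: the run's S437 means `#000000` (score). The run returns to its start, so emit a `<polygon>` with points (Y-flipped): 97.676,77.216 84.559,51.666 62.184,49.505 132.010,11.455 144.916,69.742 91.106,74.265.

Run 5: power S306 maps to stroke `#ff00ff` (engrave). The run returns to its start, so emit a `<polygon>` with points (Y-flipped): 70.745,8.863 60.354,64.760 40.268,47.040.

<svg xmlns="http://www.w3.org/2000/svg" width="153.026mm" height="91.103mm" viewBox="0 0 153.026 91.103">
  <polyline points="76.313,61.439 62.847,60.469 45.363,55.932 29.201,51.151 19.702,49.445 22.209,54.136" fill="none" stroke="#ff00ff"/>
  <polygon points="53.135,50.085 125.381,50.085 125.381,58.257 53.135,58.257" fill="none" stroke="#ff00ff"/>
  <polyline points="40.275,74.424 72.750,68.109 23.850,10.039 83.945,24.669 99.433,6.959" fill="none" stroke="#000000"/>
  <polygon points="97.676,77.216 84.559,51.666 62.184,49.505 132.010,11.455 144.916,69.742 91.106,74.265" fill="none" stroke="#000000"/>
  <polygon points="70.745,8.863 60.354,64.760 40.268,47.040" fill="none" stroke="#ff00ff"/>
</svg>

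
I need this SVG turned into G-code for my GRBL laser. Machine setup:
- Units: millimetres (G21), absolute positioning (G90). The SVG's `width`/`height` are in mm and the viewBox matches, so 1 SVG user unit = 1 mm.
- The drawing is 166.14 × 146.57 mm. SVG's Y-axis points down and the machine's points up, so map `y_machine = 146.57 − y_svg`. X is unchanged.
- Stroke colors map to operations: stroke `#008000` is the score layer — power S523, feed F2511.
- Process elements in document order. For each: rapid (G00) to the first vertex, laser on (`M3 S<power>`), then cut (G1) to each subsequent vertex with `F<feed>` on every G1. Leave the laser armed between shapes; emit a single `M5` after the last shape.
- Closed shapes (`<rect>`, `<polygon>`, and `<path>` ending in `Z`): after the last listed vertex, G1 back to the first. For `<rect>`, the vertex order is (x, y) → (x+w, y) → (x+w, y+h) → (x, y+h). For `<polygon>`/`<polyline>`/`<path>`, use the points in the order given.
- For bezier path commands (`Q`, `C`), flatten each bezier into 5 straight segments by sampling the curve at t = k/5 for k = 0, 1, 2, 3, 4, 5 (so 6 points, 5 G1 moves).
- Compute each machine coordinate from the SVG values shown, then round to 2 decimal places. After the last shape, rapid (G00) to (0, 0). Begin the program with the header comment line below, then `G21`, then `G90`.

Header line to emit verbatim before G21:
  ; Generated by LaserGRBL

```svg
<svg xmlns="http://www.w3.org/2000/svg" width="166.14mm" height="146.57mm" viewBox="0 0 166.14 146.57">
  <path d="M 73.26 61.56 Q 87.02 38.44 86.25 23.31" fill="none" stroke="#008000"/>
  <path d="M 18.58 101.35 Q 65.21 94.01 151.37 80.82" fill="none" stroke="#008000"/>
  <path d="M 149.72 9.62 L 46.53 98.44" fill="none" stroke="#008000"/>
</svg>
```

; Generated by LaserGRBL
G21
G90
G00 X73.26 Y85.01
M3 S523
G1 X78.18 Y93.94 F2511
G1 X81.94 Y102.23 F2511
G1 X84.54 Y109.88 F2511
G1 X85.98 Y116.89 F2511
G1 X86.25 Y123.26 F2511
G00 X18.58 Y45.22
M3 S523
G1 X38.81 Y48.39 F2511
G1 X62.21 Y52.03 F2511
G1 X88.77 Y56.13 F2511
G1 X118.49 Y60.71 F2511
G1 X151.37 Y65.75 F2511
G00 X149.72 Y136.95
M3 S523
G1 X46.53 Y48.13 F2511
M5
G00 X0.00 Y0.00

viewBox `0 0 166.14 146.57` with mm width/height → 1 unit = 1 mm. Flip: y_m = 146.57 − y_svg.

**Shape 1** — `<path>` quadratic bezier, stroke `#008000` → score (S523, F2511). Control points (SVG): P0=(73.26,61.56), P1=(87.02,38.44), P2=(86.25,23.31); sampled at t=k/5. Machine vertices: (73.26,85.01) → (78.18,93.94) → (81.94,102.23) → (84.54,109.88) → (85.98,116.89) → (86.25,123.26). Open path.

**Shape 2** — `<path>` quadratic bezier, stroke `#008000` → score (S523, F2511). Control points (SVG): P0=(18.58,101.35), P1=(65.21,94.01), P2=(151.37,80.82); sampled at t=k/5. Machine vertices: (18.58,45.22) → (38.81,48.39) → (62.21,52.03) → (88.77,56.13) → (118.49,60.71) → (151.37,65.75). Open path.

**Shape 3** — `<path>` line segment, stroke `#008000` → score (S523, F2511). Machine vertices: (149.72,136.95) → (46.53,48.13). Open path.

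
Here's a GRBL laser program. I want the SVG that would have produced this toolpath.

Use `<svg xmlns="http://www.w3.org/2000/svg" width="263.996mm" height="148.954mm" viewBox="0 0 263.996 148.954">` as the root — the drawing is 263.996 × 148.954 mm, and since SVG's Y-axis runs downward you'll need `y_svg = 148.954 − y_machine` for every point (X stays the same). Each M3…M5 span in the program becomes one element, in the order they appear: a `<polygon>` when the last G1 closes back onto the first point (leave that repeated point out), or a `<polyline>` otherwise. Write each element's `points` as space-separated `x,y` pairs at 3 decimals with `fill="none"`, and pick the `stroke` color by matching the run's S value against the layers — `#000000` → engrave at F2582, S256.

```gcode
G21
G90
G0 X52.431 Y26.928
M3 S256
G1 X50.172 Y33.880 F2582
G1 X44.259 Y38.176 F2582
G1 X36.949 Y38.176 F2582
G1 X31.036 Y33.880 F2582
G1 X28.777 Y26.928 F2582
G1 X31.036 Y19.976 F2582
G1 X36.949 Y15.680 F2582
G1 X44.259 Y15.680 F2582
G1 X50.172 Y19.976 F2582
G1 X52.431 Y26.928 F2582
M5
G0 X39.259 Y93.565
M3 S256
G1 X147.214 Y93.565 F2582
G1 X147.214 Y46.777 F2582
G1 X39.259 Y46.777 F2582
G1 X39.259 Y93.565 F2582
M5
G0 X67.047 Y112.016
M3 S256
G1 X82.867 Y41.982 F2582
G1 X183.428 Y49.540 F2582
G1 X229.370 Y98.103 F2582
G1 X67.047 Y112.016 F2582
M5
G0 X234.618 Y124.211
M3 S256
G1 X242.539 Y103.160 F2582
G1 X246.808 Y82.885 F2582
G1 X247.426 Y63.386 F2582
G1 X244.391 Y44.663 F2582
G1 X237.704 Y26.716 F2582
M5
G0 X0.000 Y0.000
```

<svg xmlns="http://www.w3.org/2000/svg" width="263.996mm" height="148.954mm" viewBox="0 0 263.996 148.954">
  <polygon points="52.431,122.026 50.172,115.074 44.259,110.778 36.949,110.778 31.036,115.074 28.777,122.026 31.036,128.978 36.949,133.274 44.259,133.274 50.172,128.978" fill="none" stroke="#000000"/>
  <polygon points="39.259,55.389 147.214,55.389 147.214,102.177 39.259,102.177" fill="none" stroke="#000000"/>
  <polygon points="67.047,36.938 82.867,106.972 183.428,99.414 229.370,50.851" fill="none" stroke="#000000"/>
  <polyline points="234.618,24.743 242.539,45.794 246.808,66.069 247.426,85.568 244.391,104.291 237.704,122.238" fill="none" stroke="#000000"/>
</svg>

Each laser-on run becomes one SVG element. Flip Y back into SVG space with y_svg = 148.954 − y_machine. Every run uses S256, so all elements get stroke `#000000` (engrave).

Run 1: The run returns to its start, so emit a `<polygon>` with points (Y-flipped): 52.431,122.026 50.172,115.074 44.259,110.778 36.949,110.778 31.036,115.074 28.777,122.026 31.036,128.978 36.949,133.274 44.259,133.274 50.172,128.978.

Run 2: The run returns to its start, so emit a `<polygon>` with points (Y-flipped): 39.259,55.389 147.214,55.389 147.214,102.177 39.259,102.177.

Run 3: The run returns to its start, so emit a `<polygon>` with points (Y-flipped): 67.047,36.938 82.867,106.972 183.428,99.414 229.370,50.851.

Run 4: The run is open, so emit a `<polyline>` with points (Y-flipped): 234.618,24.743 242.539,45.794 246.808,66.069 247.426,85.568 244.391,104.291 237.704,122.238.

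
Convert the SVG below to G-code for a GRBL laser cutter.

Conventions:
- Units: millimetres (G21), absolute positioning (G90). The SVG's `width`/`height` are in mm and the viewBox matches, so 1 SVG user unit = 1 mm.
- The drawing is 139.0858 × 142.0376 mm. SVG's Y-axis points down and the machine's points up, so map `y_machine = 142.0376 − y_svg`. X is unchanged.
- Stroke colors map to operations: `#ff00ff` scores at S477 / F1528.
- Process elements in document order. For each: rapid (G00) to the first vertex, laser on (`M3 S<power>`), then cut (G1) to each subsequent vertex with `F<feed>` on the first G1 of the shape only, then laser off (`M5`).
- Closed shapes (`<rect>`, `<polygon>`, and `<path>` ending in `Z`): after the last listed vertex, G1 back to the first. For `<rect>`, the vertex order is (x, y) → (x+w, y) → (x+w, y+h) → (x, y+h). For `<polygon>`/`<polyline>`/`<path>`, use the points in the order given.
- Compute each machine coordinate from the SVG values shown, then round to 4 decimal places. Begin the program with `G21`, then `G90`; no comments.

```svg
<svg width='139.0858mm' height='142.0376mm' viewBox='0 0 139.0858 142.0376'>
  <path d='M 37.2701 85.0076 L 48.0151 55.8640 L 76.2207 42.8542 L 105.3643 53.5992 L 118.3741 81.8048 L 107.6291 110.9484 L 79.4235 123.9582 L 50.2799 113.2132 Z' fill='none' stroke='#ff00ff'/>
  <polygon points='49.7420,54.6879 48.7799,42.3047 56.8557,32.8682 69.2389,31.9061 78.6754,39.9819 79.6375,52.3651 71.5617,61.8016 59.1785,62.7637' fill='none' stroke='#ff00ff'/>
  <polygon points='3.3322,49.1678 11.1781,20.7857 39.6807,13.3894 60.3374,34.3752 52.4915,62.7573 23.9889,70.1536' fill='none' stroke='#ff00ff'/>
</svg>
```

G21
G90
G00 X37.2701 Y57.0300
M3 S477
G1 X48.0151 Y86.1736 F1528
G1 X76.2207 Y99.1834
G1 X105.3643 Y88.4384
G1 X118.3741 Y60.2328
G1 X107.6291 Y31.0892
G1 X79.4235 Y18.0794
G1 X50.2799 Y28.8244
G1 X37.2701 Y57.0300
M5
G00 X49.7420 Y87.3497
M3 S477
G1 X48.7799 Y99.7329 F1528
G1 X56.8557 Y109.1694
G1 X69.2389 Y110.1315
G1 X78.6754 Y102.0557
G1 X79.6375 Y89.6725
G1 X71.5617 Y80.2360
G1 X59.1785 Y79.2739
G1 X49.7420 Y87.3497
M5
G00 X3.3322 Y92.8698
M3 S477
G1 X11.1781 Y121.2519 F1528
G1 X39.6807 Y128.6482
G1 X60.3374 Y107.6624
G1 X52.4915 Y79.2803
G1 X23.9889 Y71.8840
G1 X3.3322 Y92.8698
M5

Since the viewBox matches the mm dimensions, user units are millimetres directly. The only transform is the Y-flip y_m = 142.0376 − y_svg.

Shape 1 is a regular polygon drawn with `<path>`. Its stroke #ff00ff means score at S477, F1528. After flipping Y the toolpath is (37.2701,57.0300) → (48.0151,86.1736) → (76.2207,99.1834) → (105.3643,88.4384) → (118.3741,60.2328) → (107.6291,31.0892) → (79.4235,18.0794) → (50.2799,28.8244) → (37.2701,57.0300), returning to the start.

Shape 2 is a regular polygon drawn with `<polygon>`. Its stroke #ff00ff means score at S477, F1528. After flipping Y the toolpath is (49.7420,87.3497) → (48.7799,99.7329) → (56.8557,109.1694) → (69.2389,110.1315) → (78.6754,102.0557) → (79.6375,89.6725) → (71.5617,80.2360) → (59.1785,79.2739) → (49.7420,87.3497), returning to the start.

Shape 3 is a regular polygon drawn with `<polygon>`. Its stroke #ff00ff means score at S477, F1528. After flipping Y the toolpath is (3.3322,92.8698) → (11.1781,121.2519) → (39.6807,128.6482) → (60.3374,107.6624) → (52.4915,79.2803) → (23.9889,71.8840) → (3.3322,92.8698), returning to the start.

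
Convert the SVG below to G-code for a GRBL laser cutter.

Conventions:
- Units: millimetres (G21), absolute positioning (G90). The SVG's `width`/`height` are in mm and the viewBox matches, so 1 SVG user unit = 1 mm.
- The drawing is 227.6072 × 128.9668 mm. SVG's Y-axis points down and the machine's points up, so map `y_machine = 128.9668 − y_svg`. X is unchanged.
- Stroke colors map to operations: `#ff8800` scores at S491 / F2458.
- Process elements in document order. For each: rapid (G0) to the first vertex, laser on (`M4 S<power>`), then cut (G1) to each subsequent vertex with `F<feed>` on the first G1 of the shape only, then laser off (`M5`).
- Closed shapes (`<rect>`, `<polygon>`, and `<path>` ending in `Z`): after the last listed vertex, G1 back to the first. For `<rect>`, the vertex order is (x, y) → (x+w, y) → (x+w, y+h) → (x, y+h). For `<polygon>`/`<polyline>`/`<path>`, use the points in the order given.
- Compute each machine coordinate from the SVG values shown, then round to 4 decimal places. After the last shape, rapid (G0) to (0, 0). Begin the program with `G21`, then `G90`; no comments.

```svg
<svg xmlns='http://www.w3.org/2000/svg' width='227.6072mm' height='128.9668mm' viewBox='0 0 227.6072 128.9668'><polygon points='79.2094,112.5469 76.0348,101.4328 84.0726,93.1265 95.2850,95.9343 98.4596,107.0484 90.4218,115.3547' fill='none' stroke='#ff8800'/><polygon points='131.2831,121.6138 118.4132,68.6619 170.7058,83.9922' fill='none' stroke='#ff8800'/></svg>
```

viewBox `0 0 227.6072 128.9668` with mm width/height → 1 unit = 1 mm. Flip: y_m = 128.9668 − y_svg.

**Shape 1** — `<polygon>` regular polygon, stroke `#ff8800` → score (S491, F2458). Machine vertices: (79.2094,16.4199) → (76.0348,27.5340) → (84.0726,35.8403) → (95.2850,33.0325) → (98.4596,21.9184) → (90.4218,13.6121) → (79.2094,16.4199). Closed: final G1 returns to the first vertex.

**Shape 2** — `<polygon>` regular polygon, stroke `#ff8800` → score (S491, F2458). Machine vertices: (131.2831,7.3530) → (118.4132,60.3049) → (170.7058,44.9746) → (131.2831,7.3530). Closed: final G1 returns to the first vertex.

G21
G90
G0 X79.2094 Y16.4199
M4 S491
G1 X76.0348 Y27.5340 F2458
G1 X84.0726 Y35.8403
G1 X95.2850 Y33.0325
G1 X98.4596 Y21.9184
G1 X90.4218 Y13.6121
G1 X79.2094 Y16.4199
M5
G0 X131.2831 Y7.3530
M4 S491
G1 X118.4132 Y60.3049 F2458
G1 X170.7058 Y44.9746
G1 X131.2831 Y7.3530
M5
G0 X0.0000 Y0.0000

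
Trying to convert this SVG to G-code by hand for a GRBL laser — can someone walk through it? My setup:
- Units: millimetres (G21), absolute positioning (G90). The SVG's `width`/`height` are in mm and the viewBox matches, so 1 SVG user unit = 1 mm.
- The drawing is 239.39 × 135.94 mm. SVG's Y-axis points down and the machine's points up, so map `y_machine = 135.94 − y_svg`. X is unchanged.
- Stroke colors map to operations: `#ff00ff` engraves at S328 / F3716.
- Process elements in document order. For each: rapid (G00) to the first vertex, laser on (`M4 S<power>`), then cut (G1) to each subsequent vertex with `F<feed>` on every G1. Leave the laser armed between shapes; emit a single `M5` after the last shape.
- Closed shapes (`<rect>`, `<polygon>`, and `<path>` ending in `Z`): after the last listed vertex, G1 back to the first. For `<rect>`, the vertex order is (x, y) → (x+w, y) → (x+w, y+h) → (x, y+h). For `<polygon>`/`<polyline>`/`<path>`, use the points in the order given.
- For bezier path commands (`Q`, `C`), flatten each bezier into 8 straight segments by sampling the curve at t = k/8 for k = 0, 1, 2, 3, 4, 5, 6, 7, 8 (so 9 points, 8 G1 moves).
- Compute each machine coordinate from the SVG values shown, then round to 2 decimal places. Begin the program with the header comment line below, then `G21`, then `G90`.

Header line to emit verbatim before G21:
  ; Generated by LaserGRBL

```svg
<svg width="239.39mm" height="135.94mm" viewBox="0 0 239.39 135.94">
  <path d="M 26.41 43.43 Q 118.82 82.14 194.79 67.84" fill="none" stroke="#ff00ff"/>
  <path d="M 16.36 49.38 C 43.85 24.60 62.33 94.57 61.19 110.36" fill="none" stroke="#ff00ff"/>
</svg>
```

Since the viewBox matches the mm dimensions, user units are millimetres directly. The only transform is the Y-flip y_m = 135.94 − y_svg.

Shape 1 is a quadratic bezier drawn with `<path>`. Its stroke #ff00ff means engrave at S328, F3716. After flipping Y the toolpath is (26.41,92.51) → (49.26,83.66) → (71.59,76.47) → (93.41,70.93) → (114.71,67.05) → (135.50,64.83) → (155.78,64.26) → (175.54,65.35) → (194.79,68.10).

Shape 2 is a cubic bezier drawn with `<path>`. Its stroke #ff00ff means engrave at S328, F3716. After flipping Y the toolpath is (16.36,86.56) → (26.23,91.70) → (35.12,89.71) → (42.93,82.32) → (49.51,71.28) → (54.75,58.35) → (58.53,45.25) → (60.72,33.75) → (61.19,25.58).

; Generated by LaserGRBL
G21
G90
G00 X26.41 Y92.51
M4 S328
G1 X49.26 Y83.66 F3716
G1 X71.59 Y76.47 F3716
G1 X93.41 Y70.93 F3716
G1 X114.71 Y67.05 F3716
G1 X135.50 Y64.83 F3716
G1 X155.78 Y64.26 F3716
G1 X175.54 Y65.35 F3716
G1 X194.79 Y68.10 F3716
G00 X16.36 Y86.56
M4 S328
G1 X26.23 Y91.70 F3716
G1 X35.12 Y89.71 F3716
G1 X42.93 Y82.32 F3716
G1 X49.51 Y71.28 F3716
G1 X54.75 Y58.35 F3716
G1 X58.53 Y45.25 F3716
G1 X60.72 Y33.75 F3716
G1 X61.19 Y25.58 F3716
M5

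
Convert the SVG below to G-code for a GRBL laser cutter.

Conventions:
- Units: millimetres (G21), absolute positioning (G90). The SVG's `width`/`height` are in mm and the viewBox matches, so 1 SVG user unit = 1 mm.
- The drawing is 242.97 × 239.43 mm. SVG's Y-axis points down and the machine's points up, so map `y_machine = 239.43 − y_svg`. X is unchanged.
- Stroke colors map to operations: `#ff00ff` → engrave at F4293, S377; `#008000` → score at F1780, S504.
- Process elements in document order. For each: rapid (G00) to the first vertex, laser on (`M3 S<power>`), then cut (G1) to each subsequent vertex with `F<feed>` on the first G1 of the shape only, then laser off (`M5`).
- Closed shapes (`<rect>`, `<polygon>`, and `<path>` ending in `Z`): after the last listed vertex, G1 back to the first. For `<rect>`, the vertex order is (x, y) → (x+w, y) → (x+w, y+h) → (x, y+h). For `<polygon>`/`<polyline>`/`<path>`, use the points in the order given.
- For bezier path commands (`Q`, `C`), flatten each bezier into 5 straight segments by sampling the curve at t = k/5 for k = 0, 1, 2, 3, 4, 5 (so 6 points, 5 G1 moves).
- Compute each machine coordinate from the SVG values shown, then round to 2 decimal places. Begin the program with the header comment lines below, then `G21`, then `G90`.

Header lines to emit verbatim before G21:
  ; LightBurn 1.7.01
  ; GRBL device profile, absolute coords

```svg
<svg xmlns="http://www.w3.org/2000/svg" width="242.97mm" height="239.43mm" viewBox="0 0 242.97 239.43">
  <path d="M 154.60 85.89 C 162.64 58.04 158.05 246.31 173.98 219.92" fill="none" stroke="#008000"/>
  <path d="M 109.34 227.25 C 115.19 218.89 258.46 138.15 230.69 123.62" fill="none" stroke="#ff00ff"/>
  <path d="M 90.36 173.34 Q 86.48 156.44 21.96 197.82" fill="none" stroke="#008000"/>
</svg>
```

viewBox `0 0 242.97 239.43` with mm width/height → 1 unit = 1 mm. Flip: y_m = 239.43 − y_svg.

**Shape 1** — `<path>` cubic bezier, stroke `#008000` → score (S504, F1780). Control points (SVG): P0=(154.60,85.89), P1=(162.64,58.04), P2=(158.05,246.31), P3=(173.98,219.92); sampled at t=k/5. Machine vertices: (154.60,153.54) → (158.17,147.76) → (160.31,110.79) → (162.59,63.31) → (166.62,25.99) → (173.98,19.51). Open path.

**Shape 2** — `<path>` cubic bezier, stroke `#ff00ff` → engrave (S377, F4293). Control points (SVG): P0=(109.34,227.25), P1=(115.19,218.89), P2=(258.46,138.15), P3=(230.69,123.62); sampled at t=k/5. Machine vertices: (109.34,12.18) → (126.87,24.77) → (162.58,48.08) → (201.66,75.46) → (229.29,100.26) → (230.69,115.81). Open path.

**Shape 3** — `<path>` quadratic bezier, stroke `#008000` → score (S504, F1780). Control points (SVG): P0=(90.36,173.34), P1=(86.48,156.44), P2=(21.96,197.82); sampled at t=k/5. Machine vertices: (90.36,66.09) → (86.38,70.52) → (77.55,70.29) → (63.87,65.39) → (45.34,55.83) → (21.96,41.61). Open path.

; LightBurn 1.7.01
; GRBL device profile, absolute coords
G21
G90
G00 X154.60 Y153.54
M3 S504
G1 X158.17 Y147.76 F1780
G1 X160.31 Y110.79
G1 X162.59 Y63.31
G1 X166.62 Y25.99
G1 X173.98 Y19.51
M5
G00 X109.34 Y12.18
M3 S377
G1 X126.87 Y24.77 F4293
G1 X162.58 Y48.08
G1 X201.66 Y75.46
G1 X229.29 Y100.26
G1 X230.69 Y115.81
M5
G00 X90.36 Y66.09
M3 S504
G1 X86.38 Y70.52 F1780
G1 X77.55 Y70.29
G1 X63.87 Y65.39
G1 X45.34 Y55.83
G1 X21.96 Y41.61
M5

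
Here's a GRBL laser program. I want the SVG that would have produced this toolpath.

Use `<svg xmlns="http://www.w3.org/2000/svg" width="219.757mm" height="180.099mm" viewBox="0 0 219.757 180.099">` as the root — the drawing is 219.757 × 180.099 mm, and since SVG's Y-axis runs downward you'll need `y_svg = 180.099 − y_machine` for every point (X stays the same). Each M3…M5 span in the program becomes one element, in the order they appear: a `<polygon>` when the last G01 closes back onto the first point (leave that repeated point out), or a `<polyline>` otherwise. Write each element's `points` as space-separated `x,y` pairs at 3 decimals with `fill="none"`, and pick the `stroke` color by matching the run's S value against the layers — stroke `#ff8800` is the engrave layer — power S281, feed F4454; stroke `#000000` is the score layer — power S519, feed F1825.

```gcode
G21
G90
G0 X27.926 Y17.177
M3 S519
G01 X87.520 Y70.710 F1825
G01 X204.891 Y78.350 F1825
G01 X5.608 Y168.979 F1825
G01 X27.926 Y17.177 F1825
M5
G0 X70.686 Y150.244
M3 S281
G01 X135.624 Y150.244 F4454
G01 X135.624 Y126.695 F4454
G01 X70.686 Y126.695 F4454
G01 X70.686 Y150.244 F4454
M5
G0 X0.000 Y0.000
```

Each laser-on run becomes one SVG element. Flip Y back into SVG space with y_svg = 180.099 − y_machine.

Run 1: power S519 maps to stroke `#000000` (score). The run returns to its start, so emit a `<polygon>` with points (Y-flipped): 27.926,162.922 87.520,109.389 204.891,101.749 5.608,11.120.

Run 2: power S281 maps to stroke `#ff8800` (engrave). The run returns to its start, so emit a `<polygon>` with points (Y-flipped): 70.686,29.855 135.624,29.855 135.624,53.404 70.686,53.404.

<svg xmlns="http://www.w3.org/2000/svg" width="219.757mm" height="180.099mm" viewBox="0 0 219.757 180.099">
  <polygon points="27.926,162.922 87.520,109.389 204.891,101.749 5.608,11.120" fill="none" stroke="#000000"/>
  <polygon points="70.686,29.855 135.624,29.855 135.624,53.404 70.686,53.404" fill="none" stroke="#ff8800"/>
</svg>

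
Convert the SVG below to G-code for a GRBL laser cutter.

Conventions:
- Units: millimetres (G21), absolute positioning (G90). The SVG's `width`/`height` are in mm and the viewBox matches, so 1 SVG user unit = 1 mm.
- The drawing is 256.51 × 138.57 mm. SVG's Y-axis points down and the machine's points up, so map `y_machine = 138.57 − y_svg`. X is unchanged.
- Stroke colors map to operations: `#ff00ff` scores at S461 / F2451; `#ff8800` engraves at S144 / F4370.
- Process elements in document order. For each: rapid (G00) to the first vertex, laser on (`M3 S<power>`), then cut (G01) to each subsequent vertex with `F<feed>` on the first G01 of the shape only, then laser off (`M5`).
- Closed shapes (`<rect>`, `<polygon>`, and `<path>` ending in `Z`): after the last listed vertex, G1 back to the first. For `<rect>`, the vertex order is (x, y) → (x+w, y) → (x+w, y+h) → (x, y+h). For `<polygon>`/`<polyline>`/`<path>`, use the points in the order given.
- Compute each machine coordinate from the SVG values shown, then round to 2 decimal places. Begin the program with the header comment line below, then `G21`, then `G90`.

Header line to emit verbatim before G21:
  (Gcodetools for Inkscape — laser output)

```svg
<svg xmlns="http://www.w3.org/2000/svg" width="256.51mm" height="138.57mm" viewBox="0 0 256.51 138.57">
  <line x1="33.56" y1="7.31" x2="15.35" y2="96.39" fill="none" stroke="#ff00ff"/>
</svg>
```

(Gcodetools for Inkscape — laser output)
G21
G90
G00 X33.56 Y131.26
M3 S461
G01 X15.35 Y42.18 F2451
M5

viewBox `0 0 256.51 138.57` with mm width/height → 1 unit = 1 mm. Flip: y_m = 138.57 − y_svg.

**Shape 1** — `<line>` line segment, stroke `#ff00ff` → score (S461, F2451). Machine vertices: (33.56,131.26) → (15.35,42.18). Open path.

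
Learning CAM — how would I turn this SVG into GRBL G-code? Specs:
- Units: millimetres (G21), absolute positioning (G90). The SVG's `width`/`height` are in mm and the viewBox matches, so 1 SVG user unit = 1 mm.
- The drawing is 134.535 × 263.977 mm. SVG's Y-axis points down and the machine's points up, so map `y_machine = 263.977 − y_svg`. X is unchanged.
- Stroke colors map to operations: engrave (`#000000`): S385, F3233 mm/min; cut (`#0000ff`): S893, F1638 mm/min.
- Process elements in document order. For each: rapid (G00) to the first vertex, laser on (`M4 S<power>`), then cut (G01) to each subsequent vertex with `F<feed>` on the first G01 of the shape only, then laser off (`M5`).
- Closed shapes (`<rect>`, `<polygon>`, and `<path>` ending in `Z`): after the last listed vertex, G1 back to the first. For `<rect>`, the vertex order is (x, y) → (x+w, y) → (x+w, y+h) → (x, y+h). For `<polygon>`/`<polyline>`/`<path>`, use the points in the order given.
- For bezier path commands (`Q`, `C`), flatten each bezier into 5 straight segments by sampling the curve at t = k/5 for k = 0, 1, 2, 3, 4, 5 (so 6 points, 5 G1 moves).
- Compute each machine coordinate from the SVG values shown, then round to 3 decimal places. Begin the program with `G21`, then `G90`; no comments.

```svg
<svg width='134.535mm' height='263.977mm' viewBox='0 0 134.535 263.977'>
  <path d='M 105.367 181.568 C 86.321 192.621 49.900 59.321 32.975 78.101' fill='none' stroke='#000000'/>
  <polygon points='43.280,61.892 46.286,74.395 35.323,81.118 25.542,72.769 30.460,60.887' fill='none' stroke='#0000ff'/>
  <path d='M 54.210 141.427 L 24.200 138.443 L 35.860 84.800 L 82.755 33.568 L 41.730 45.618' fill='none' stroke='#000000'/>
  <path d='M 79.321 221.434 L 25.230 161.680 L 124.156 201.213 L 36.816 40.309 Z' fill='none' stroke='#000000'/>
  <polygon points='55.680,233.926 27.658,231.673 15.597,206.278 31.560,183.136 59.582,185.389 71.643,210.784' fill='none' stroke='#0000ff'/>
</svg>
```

G21
G90
G00 X105.367 Y82.409
M4 S385
G01 X92.149 Y90.728 F3233
G01 X76.532 Y119.463
G01 X60.283 Y154.385
G01 X45.175 Y181.266
G01 X32.975 Y185.876
M5
G00 X43.280 Y202.085
M4 S893
G01 X46.286 Y189.582 F1638
G01 X35.323 Y182.859
G01 X25.542 Y191.208
G01 X30.460 Y203.090
G01 X43.280 Y202.085
M5
G00 X54.210 Y122.550
M4 S385
G01 X24.200 Y125.534 F3233
G01 X35.860 Y179.177
G01 X82.755 Y230.409
G01 X41.730 Y218.359
M5
G00 X79.321 Y42.543
M4 S385
G01 X25.230 Y102.297 F3233
G01 X124.156 Y62.764
G01 X36.816 Y223.668
G01 X79.321 Y42.543
M5
G00 X55.680 Y30.051
M4 S893
G01 X27.658 Y32.304 F1638
G01 X15.597 Y57.699
G01 X31.560 Y80.841
G01 X59.582 Y78.588
G01 X71.643 Y53.193
G01 X55.680 Y30.051
M5

1 u = 1 mm; y_m = 263.977 − y.

[1] `<path>` cubic bezier, #000000→engrave S385 F3233: (105.367,82.409) → (92.149,90.728) → (76.532,119.463) → (60.283,154.385) → (45.175,181.266) → (32.975,185.876)

[2] `<polygon>` regular polygon, #0000ff→cut S893 F1638: (43.280,202.085) → (46.286,189.582) → (35.323,182.859) → (25.542,191.208) → (30.460,203.090) → (43.280,202.085) (closed)

[3] `<path>` open polyline, #000000→engrave S385 F3233: (54.210,122.550) → (24.200,125.534) → (35.860,179.177) → (82.755,230.409) → (41.730,218.359)

[4] `<path>` closed polygon, #000000→engrave S385 F3233: (79.321,42.543) → (25.230,102.297) → (124.156,62.764) → (36.816,223.668) → (79.321,42.543) (closed)

[5] `<polygon>` regular polygon, #0000ff→cut S893 F1638: (55.680,30.051) → (27.658,32.304) → (15.597,57.699) → (31.560,80.841) → (59.582,78.588) → (71.643,53.193) → (55.680,30.051) (closed)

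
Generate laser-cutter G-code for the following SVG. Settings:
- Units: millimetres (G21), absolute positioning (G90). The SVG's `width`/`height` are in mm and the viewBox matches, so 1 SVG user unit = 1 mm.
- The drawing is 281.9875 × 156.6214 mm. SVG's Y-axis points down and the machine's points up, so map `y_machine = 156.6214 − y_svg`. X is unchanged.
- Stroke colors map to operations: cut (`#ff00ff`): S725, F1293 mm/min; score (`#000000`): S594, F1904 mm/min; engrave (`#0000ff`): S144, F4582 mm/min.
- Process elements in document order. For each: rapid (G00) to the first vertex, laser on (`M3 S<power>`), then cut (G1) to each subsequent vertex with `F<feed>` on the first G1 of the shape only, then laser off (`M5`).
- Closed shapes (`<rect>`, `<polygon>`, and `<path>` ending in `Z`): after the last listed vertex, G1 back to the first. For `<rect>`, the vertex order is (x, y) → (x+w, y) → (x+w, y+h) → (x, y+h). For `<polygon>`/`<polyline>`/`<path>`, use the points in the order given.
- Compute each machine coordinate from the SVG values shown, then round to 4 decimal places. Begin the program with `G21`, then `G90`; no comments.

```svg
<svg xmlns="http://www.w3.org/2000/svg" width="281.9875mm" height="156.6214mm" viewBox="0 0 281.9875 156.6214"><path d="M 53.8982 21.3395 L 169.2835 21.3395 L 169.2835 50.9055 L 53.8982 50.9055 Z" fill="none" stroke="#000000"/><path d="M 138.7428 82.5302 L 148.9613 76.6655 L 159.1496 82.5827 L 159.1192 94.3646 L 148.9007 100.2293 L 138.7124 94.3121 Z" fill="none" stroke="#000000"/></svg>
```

viewBox `0 0 281.9875 156.6214` with mm width/height → 1 unit = 1 mm. Flip: y_m = 156.6214 − y_svg.

**Shape 1** — `<path>` rectangle, stroke `#000000` → score (S594, F1904). Machine vertices: (53.8982,135.2819) → (169.2835,135.2819) → (169.2835,105.7159) → (53.8982,105.7159) → (53.8982,135.2819). Closed: final G1 returns to the first vertex.

**Shape 2** — `<path>` regular polygon, stroke `#000000` → score (S594, F1904). Machine vertices: (138.7428,74.0912) → (148.9613,79.9559) → (159.1496,74.0387) → (159.1192,62.2568) → (148.9007,56.3921) → (138.7124,62.3093) → (138.7428,74.0912). Closed: final G1 returns to the first vertex.

G21
G90
G00 X53.8982 Y135.2819
M3 S594
G1 X169.2835 Y135.2819 F1904
G1 X169.2835 Y105.7159
G1 X53.8982 Y105.7159
G1 X53.8982 Y135.2819
M5
G00 X138.7428 Y74.0912
M3 S594
G1 X148.9613 Y79.9559 F1904
G1 X159.1496 Y74.0387
G1 X159.1192 Y62.2568
G1 X148.9007 Y56.3921
G1 X138.7124 Y62.3093
G1 X138.7428 Y74.0912
M5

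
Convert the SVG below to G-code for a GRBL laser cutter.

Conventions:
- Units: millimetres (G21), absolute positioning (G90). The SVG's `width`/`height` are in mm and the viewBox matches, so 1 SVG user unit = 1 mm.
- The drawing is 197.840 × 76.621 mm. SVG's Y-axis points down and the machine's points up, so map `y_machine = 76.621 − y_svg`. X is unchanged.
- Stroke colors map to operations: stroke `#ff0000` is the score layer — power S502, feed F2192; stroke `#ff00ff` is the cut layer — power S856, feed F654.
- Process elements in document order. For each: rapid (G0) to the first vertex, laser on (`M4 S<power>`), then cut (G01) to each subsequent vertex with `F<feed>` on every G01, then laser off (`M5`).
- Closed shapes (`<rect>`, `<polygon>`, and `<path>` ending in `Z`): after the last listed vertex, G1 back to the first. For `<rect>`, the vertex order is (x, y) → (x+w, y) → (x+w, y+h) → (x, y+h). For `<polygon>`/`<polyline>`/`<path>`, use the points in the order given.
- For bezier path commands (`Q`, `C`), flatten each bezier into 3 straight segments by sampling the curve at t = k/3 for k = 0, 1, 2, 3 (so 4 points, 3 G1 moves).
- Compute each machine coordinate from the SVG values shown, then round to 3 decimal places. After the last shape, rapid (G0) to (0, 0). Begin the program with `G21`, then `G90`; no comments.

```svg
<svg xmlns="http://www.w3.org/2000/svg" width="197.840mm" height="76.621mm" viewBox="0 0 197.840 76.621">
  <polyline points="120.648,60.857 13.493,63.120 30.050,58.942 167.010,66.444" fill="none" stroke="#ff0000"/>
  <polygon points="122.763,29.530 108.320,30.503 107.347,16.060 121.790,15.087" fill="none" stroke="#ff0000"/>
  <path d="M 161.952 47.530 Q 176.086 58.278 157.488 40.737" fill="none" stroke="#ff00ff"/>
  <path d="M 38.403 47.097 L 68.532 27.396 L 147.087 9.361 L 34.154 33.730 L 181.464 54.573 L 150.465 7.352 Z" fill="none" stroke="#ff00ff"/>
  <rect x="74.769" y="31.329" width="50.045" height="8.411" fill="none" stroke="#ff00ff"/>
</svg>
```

1 u = 1 mm; y_m = 76.621 − y.

[1] `<polyline>` open polyline, #ff0000→score S502 F2192: (120.648,15.764) → (13.493,13.501) → (30.050,17.679) → (167.010,10.177)

[2] `<polygon>` regular polygon, #ff0000→score S502 F2192: (122.763,47.091) → (108.320,46.118) → (107.347,60.561) → (121.790,61.534) → (122.763,47.091) (closed)

[3] `<path>` quadratic bezier, #ff00ff→cut S856 F654: (161.952,29.091) → (167.738,25.069) → (166.250,27.333) → (157.488,35.884)

[4] `<path>` closed polygon, #ff00ff→cut S856 F654: (38.403,29.524) → (68.532,49.225) → (147.087,67.260) → (34.154,42.891) → (181.464,22.048) → (150.465,69.269) → (38.403,29.524) (closed)

[5] `<rect>` rectangle, #ff00ff→cut S856 F654: (74.769,45.292) → (124.814,45.292) → (124.814,36.881) → (74.769,36.881) → (74.769,45.292) (closed)

G21
G90
G0 X120.648 Y15.764
M4 S502
G01 X13.493 Y13.501 F2192
G01 X30.050 Y17.679 F2192
G01 X167.010 Y10.177 F2192
M5
G0 X122.763 Y47.091
M4 S502
G01 X108.320 Y46.118 F2192
G01 X107.347 Y60.561 F2192
G01 X121.790 Y61.534 F2192
G01 X122.763 Y47.091 F2192
M5
G0 X161.952 Y29.091
M4 S856
G01 X167.738 Y25.069 F654
G01 X166.250 Y27.333 F654
G01 X157.488 Y35.884 F654
M5
G0 X38.403 Y29.524
M4 S856
G01 X68.532 Y49.225 F654
G01 X147.087 Y67.260 F654
G01 X34.154 Y42.891 F654
G01 X181.464 Y22.048 F654
G01 X150.465 Y69.269 F654
G01 X38.403 Y29.524 F654
M5
G0 X74.769 Y45.292
M4 S856
G01 X124.814 Y45.292 F654
G01 X124.814 Y36.881 F654
G01 X74.769 Y36.881 F654
G01 X74.769 Y45.292 F654
M5
G0 X0.000 Y0.000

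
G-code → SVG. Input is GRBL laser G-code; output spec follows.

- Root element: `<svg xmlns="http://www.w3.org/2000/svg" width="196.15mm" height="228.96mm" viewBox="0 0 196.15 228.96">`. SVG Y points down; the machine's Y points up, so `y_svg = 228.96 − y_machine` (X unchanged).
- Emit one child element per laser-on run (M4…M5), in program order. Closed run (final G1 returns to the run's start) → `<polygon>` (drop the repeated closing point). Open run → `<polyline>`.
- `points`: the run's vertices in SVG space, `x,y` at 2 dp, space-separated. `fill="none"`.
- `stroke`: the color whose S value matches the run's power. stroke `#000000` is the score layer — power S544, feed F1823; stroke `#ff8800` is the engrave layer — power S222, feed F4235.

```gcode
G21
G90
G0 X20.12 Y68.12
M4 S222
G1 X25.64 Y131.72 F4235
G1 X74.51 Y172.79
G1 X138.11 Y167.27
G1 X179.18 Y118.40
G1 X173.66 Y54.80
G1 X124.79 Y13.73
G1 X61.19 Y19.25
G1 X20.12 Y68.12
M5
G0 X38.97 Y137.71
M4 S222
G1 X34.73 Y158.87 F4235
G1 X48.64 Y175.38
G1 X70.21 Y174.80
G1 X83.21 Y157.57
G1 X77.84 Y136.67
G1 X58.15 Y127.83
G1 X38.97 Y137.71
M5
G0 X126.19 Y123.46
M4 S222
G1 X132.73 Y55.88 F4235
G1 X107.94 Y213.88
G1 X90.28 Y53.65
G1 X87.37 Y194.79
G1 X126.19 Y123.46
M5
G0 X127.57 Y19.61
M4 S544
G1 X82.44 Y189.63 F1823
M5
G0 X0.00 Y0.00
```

Each laser-on run becomes one SVG element. Flip Y back into SVG space with y_svg = 228.96 − y_machine.

Run 1: power S222 maps to stroke `#ff8800` (engrave). The run returns to its start, so emit a `<polygon>` with points (Y-flipped): 20.12,160.84 25.64,97.24 74.51,56.17 138.11,61.69 179.18,110.56 173.66,174.16 124.79,215.23 61.19,209.71.

Run 2: the run's S222 means `#ff8800` (engrave). The run returns to its start, so emit a `<polygon>` with points (Y-flipped): 38.97,91.25 34.73,70.09 48.64,53.58 70.21,54.16 83.21,71.39 77.84,92.29 58.15,101.13.

Run 3: the run's S222 means `#ff8800` (engrave). The run returns to its start, so emit a `<polygon>` with points (Y-flipped): 126.19,105.50 132.73,173.08 107.94,15.08 90.28,175.31 87.37,34.17.

Run 4: power S544 maps to stroke `#000000` (score). The run is open, so emit a `<polyline>` with points (Y-flipped): 127.57,209.35 82.44,39.33.

<svg xmlns="http://www.w3.org/2000/svg" width="196.15mm" height="228.96mm" viewBox="0 0 196.15 228.96">
  <polygon points="20.12,160.84 25.64,97.24 74.51,56.17 138.11,61.69 179.18,110.56 173.66,174.16 124.79,215.23 61.19,209.71" fill="none" stroke="#ff8800"/>
  <polygon points="38.97,91.25 34.73,70.09 48.64,53.58 70.21,54.16 83.21,71.39 77.84,92.29 58.15,101.13" fill="none" stroke="#ff8800"/>
  <polygon points="126.19,105.50 132.73,173.08 107.94,15.08 90.28,175.31 87.37,34.17" fill="none" stroke="#ff8800"/>
  <polyline points="127.57,209.35 82.44,39.33" fill="none" stroke="#000000"/>
</svg>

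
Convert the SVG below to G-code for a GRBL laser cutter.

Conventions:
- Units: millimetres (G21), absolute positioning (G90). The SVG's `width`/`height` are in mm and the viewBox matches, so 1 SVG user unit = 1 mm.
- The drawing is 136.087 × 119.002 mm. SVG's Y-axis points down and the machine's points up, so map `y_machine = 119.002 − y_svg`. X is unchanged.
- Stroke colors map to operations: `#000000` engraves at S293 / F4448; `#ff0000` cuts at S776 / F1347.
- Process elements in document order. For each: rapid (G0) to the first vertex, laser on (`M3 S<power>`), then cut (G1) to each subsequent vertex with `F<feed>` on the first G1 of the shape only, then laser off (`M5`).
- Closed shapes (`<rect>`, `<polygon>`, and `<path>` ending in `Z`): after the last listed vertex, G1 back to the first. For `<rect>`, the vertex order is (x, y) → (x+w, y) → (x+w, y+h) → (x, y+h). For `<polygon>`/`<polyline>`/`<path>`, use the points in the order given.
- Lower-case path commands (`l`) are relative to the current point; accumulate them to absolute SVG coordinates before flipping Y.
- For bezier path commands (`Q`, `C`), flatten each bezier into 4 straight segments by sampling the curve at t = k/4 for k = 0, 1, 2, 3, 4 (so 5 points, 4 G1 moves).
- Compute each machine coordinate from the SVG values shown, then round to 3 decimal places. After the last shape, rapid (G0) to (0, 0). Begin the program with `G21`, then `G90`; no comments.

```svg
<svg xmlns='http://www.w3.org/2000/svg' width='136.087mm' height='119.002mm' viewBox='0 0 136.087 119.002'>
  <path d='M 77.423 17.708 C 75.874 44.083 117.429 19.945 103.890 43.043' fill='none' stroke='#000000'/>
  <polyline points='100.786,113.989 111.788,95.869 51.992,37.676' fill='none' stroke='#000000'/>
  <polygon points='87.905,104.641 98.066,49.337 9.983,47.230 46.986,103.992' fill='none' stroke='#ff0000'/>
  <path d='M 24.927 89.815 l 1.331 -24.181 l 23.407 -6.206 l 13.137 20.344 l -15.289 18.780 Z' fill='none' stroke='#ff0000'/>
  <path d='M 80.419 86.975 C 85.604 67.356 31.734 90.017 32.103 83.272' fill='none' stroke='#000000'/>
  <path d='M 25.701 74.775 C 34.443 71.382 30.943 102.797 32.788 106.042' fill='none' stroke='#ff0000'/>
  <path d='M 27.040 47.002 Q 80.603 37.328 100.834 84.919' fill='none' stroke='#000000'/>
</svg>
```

viewBox `0 0 136.087 119.002` with mm width/height → 1 unit = 1 mm. Flip: y_m = 119.002 − y_svg.

**Shape 1** — `<path>` cubic bezier, stroke `#000000` → engrave (S293, F4448). Control points (SVG): P0=(77.423,17.708), P1=(75.874,44.083), P2=(117.429,19.945), P3=(103.890,43.043); sampled at t=k/4. Machine vertices: (77.423,101.294) → (82.809,89.457) → (95.153,87.398) → (105.248,85.953) → (103.890,75.959). Open path.

**Shape 2** — `<polyline>` open polyline, stroke `#000000` → engrave (S293, F4448). Machine vertices: (100.786,5.013) → (111.788,23.133) → (51.992,81.326). Open path.

**Shape 3** — `<polygon>` closed polygon, stroke `#ff0000` → cut (S776, F1347). Machine vertices: (87.905,14.361) → (98.066,69.665) → (9.983,71.772) → (46.986,15.010) → (87.905,14.361). Closed: final G1 returns to the first vertex.

**Shape 4** — `<path>` regular polygon, stroke `#ff0000` → cut (S776, F1347). Machine vertices: (24.927,29.187) → (26.258,53.368) → (49.665,59.574) → (62.802,39.230) → (47.513,20.450) → (24.927,29.187). Closed: final G1 returns to the first vertex.

**Shape 5** — `<path>` cubic bezier, stroke `#000000` → engrave (S293, F4448). Control points (SVG): P0=(80.419,86.975), P1=(85.604,67.356), P2=(31.734,90.017), P3=(32.103,83.272); sampled at t=k/4. Machine vertices: (80.419,32.027) → (75.005,39.934) → (58.067,38.706) → (40.226,35.065) → (32.103,35.730). Open path.

**Shape 6** — `<path>` cubic bezier, stroke `#ff0000` → cut (S776, F1347). Control points (SVG): P0=(25.701,74.775), P1=(34.443,71.382), P2=(30.943,102.797), P3=(32.788,106.042); sampled at t=k/4. Machine vertices: (25.701,44.227) → (30.237,41.229) → (31.831,31.083) → (32.132,19.692) → (32.788,12.960). Open path.

**Shape 7** — `<path>` quadratic bezier, stroke `#000000` → engrave (S293, F4448). Control points (SVG): P0=(27.040,47.002), P1=(80.603,37.328), P2=(100.834,84.919); sampled at t=k/4. Machine vertices: (27.040,72.000) → (51.738,73.258) → (72.270,67.358) → (88.635,54.299) → (100.834,34.083). Open path.

G21
G90
G0 X77.423 Y101.294
M3 S293
G1 X82.809 Y89.457 F4448
G1 X95.153 Y87.398
G1 X105.248 Y85.953
G1 X103.890 Y75.959
M5
G0 X100.786 Y5.013
M3 S293
G1 X111.788 Y23.133 F4448
G1 X51.992 Y81.326
M5
G0 X87.905 Y14.361
M3 S776
G1 X98.066 Y69.665 F1347
G1 X9.983 Y71.772
G1 X46.986 Y15.010
G1 X87.905 Y14.361
M5
G0 X24.927 Y29.187
M3 S776
G1 X26.258 Y53.368 F1347
G1 X49.665 Y59.574
G1 X62.802 Y39.230
G1 X47.513 Y20.450
G1 X24.927 Y29.187
M5
G0 X80.419 Y32.027
M3 S293
G1 X75.005 Y39.934 F4448
G1 X58.067 Y38.706
G1 X40.226 Y35.065
G1 X32.103 Y35.730
M5
G0 X25.701 Y44.227
M3 S776
G1 X30.237 Y41.229 F1347
G1 X31.831 Y31.083
G1 X32.132 Y19.692
G1 X32.788 Y12.960
M5
G0 X27.040 Y72.000
M3 S293
G1 X51.738 Y73.258 F4448
G1 X72.270 Y67.358
G1 X88.635 Y54.299
G1 X100.834 Y34.083
M5
G0 X0.000 Y0.000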